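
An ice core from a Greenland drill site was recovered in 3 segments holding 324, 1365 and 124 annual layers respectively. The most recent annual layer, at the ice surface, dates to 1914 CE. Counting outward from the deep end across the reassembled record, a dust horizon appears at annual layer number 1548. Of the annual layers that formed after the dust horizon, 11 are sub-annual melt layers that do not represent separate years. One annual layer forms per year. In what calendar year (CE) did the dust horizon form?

Total annual layers = 324 + 1365 + 124 = 1813.
Between annual layer 1548 and the ice surface there are 1813 − 1548 = 265 annual layers.
265 − 11 false = 254 true annual layers after the dust horizon.
1914 − 254 = 1660 CE.

1660 CE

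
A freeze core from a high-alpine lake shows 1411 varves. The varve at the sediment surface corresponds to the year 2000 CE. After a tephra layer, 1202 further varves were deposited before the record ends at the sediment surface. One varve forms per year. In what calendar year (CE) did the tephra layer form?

798 CE

There are 1202 varves younger than the tephra layer.
Counting back 1202 years from 2000 CE places the tephra layer in 2000 − 1202 = 798 CE.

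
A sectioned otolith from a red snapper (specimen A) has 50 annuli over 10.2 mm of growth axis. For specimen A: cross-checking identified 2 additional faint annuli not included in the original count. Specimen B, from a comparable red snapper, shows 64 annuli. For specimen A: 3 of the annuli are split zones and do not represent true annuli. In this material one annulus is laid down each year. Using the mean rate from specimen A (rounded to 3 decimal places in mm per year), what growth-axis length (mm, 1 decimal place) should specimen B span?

13.3 mm

Specimen A: true annulus count = 50 − 3 + 2 = 49.
A: 10.2 mm over 49 years gives 10.2 / 49 ≈ 0.208 mm/year.
For B, 0.208 mm/year × 64 years = 13.3 mm.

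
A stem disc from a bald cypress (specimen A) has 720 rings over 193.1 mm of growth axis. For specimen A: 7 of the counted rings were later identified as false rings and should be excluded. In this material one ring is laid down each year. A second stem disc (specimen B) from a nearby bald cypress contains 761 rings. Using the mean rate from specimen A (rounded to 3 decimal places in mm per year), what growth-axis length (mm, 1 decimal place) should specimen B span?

Specimen A: after corrections the count is 720 − 7 = 713 rings.
A: Extension rate ≈ 193.1 / 713 = 0.271 mm/year.
Length of B = 0.271 × 761 = 206.2 mm.

206.2 mm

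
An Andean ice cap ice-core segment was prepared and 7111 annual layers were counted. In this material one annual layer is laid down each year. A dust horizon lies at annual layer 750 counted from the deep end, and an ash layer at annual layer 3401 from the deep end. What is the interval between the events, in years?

2651 years

Separation: 3401 − 750 = 2651 annual layers.
One annual layer per year makes the interval 2651 years.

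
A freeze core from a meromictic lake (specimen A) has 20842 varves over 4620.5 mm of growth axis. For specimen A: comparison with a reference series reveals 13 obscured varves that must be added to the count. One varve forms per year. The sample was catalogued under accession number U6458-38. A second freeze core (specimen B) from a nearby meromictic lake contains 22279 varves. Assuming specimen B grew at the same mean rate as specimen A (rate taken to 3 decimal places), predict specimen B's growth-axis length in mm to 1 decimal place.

Specimen A: adjusted count: 20842 + 13 = 20855 varves.
A: Mean rate = 4620.5 mm / 20855 years ≈ 0.222 mm per year.
For B, 0.222 mm/year × 22279 years = 4945.9 mm.

4945.9 mm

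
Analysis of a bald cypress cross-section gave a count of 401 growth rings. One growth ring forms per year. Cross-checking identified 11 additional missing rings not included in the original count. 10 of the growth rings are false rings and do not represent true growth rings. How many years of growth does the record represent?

402 years

After corrections the count is 401 − 10 + 11 = 402 growth rings.
At one growth ring per year, that is 402 years.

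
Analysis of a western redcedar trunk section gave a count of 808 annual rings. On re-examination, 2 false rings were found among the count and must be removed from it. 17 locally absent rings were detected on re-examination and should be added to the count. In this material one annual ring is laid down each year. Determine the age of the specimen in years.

823 yr

Correcting the raw count gives 808 − 2 + 17 = 823 true annual rings.
One annual ring per year makes the duration 823 years.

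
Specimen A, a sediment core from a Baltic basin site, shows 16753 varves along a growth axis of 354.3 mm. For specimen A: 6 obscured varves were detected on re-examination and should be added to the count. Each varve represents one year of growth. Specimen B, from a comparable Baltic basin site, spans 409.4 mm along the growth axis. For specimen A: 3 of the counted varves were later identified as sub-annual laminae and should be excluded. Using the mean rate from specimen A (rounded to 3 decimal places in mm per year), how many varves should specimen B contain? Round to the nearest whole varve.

Specimen A: adjusted count: 16753 − 3 + 6 = 16756 varves.
A: Mean rate = 354.3 mm / 16756 years ≈ 0.021 mm/year.
For B, 409.4 / 0.021 = 19495.24 years ≈ 19495 varves.

19495 varves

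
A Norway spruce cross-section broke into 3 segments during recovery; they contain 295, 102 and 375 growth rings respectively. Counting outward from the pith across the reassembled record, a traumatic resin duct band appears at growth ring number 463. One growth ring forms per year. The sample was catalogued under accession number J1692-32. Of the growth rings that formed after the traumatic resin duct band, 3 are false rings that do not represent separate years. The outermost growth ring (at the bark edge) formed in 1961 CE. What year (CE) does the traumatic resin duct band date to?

1655 CE

Total growth rings = 295 + 102 + 375 = 772.
772 − 463 = 309 growth rings lie beyond the traumatic resin duct band toward the bark edge.
Removing the 3 false growth rings leaves 309 − 3 = 306 true growth rings beyond the traumatic resin duct band.
Counting back 306 years from 1961 CE places the traumatic resin duct band in 1961 − 306 = 1655 CE.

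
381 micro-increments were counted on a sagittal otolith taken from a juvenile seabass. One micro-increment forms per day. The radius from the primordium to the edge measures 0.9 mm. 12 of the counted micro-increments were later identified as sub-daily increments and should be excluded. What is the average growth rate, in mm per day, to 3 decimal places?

0.002 mm per day

Correcting the raw count gives 381 − 12 = 369 true micro-increments.
Extension rate ≈ 0.9 / 369 = 0.002 mm per day.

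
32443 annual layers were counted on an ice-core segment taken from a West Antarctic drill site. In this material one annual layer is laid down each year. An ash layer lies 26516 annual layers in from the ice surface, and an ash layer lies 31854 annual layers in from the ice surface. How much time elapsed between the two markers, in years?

31854 − 26516 = 5338 annual layers lie between the two events.
One annual layer per year makes the interval 5338 years.

5338 yr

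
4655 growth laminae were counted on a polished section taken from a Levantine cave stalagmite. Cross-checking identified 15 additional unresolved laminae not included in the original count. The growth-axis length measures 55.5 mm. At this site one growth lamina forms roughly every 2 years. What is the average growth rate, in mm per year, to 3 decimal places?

Correcting the raw count gives 4655 + 15 = 4670 true growth laminae.
Multiplying by 2 years per growth lamina: 4670 × 2 = 9340 years.
Mean rate = 55.5 mm / 9340 years ≈ 0.006 mm per year.

0.006 mm per year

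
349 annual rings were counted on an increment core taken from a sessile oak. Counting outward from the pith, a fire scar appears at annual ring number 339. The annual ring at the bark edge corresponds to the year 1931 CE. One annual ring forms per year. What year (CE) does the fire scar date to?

The fire scar sits at annual ring 339 from the pith, so 349 − 339 = 10 annual rings formed after it.
1931 − 10 = 1921 CE.

1921 CE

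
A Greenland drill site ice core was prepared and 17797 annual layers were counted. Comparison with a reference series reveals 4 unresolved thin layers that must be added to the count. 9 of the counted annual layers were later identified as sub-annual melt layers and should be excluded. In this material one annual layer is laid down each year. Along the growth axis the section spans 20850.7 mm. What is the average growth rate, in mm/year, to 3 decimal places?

Adjusted count: 17797 − 9 + 4 = 17792 annual layers.
20850.7 mm over 17792 years gives 20850.7 / 17792 ≈ 1.172 mm/year.

1.172 mm/year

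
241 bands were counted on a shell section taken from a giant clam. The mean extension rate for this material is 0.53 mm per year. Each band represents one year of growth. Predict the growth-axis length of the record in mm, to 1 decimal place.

241 years of growth are recorded.
241 years at 0.53 mm/year gives 0.53 × 241 = 127.7 mm.

127.7 mm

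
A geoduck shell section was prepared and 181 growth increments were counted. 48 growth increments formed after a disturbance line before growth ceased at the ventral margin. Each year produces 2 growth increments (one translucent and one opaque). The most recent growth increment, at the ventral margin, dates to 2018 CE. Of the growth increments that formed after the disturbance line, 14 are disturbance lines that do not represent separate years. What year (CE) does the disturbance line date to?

2001 CE

48 growth increments formed after the disturbance line.
Removing the 14 false growth increments leaves 48 − 14 = 34 true growth increments beyond the disturbance line.
Dividing by 2 growth increments per year: 34 / 2 = 17 years.
2018 − 17 = 2001 CE.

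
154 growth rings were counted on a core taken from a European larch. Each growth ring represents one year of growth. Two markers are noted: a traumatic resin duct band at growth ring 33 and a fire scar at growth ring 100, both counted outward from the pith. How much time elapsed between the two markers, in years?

67 years

The two markers are separated by 100 − 33 = 67 growth rings.
That is 67 years at one growth ring per year.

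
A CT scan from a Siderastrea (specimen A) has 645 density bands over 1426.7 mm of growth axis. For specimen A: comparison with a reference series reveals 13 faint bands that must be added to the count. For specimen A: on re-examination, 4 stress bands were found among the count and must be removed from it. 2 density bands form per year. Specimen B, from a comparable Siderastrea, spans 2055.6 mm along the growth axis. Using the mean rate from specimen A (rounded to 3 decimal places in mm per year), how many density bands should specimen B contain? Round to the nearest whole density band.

Specimen A: adjusted count: 645 − 4 + 13 = 654 density bands.
Specimen A: with 2 density bands per year, 654 / 2 = 327 years.
A: Extension rate ≈ 1426.7 / 327 = 4.363 mm per year.
B spans 2055.6 / 4.363 = 471.14 years; at 2 density bands per year that is 471.14 × 2 ≈ 942 density bands.

942 density bands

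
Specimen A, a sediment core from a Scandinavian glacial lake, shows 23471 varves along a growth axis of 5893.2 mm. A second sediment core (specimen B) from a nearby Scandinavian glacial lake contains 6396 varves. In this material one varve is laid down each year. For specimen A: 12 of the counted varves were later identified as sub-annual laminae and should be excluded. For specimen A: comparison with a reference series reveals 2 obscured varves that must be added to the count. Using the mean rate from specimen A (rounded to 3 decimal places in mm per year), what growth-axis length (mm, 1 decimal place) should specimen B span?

Specimen A: true varve count = 23471 − 12 + 2 = 23461.
A: Mean rate = 5893.2 mm / 23461 years ≈ 0.251 mm/yr.
B's length ≈ 0.251 × 6396 = 1605.4 mm.

1605.4 mm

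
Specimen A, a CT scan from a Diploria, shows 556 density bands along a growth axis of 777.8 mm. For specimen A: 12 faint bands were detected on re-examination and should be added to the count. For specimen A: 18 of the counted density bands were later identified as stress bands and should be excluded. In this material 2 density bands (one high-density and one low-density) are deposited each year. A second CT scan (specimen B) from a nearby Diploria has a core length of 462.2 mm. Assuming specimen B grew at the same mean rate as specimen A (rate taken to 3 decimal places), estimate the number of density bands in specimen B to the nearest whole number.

Specimen A: true density band count = 556 − 18 + 12 = 550.
Specimen A: 550 density bands at 2 per year is 550 / 2 = 275 years.
A: Mean rate = 777.8 mm / 275 years ≈ 2.828 mm/year.
For B, 462.2 / 2.828 = 163.44 years; at 2 density bands per year that is 163.44 × 2 ≈ 327 density bands.

327 density bands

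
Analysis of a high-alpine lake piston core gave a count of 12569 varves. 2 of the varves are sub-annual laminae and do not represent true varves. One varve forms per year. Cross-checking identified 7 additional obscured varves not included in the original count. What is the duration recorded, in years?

Adjusted count: 12569 − 2 + 7 = 12574 varves.
At one varve per year, that is 12574 years.

12574 yr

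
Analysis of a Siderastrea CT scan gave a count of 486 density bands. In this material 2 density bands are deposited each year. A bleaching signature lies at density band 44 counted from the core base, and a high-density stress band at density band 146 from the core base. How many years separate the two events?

51 years

146 − 44 = 102 density bands lie between the two events.
With 2 density bands per year, 102 / 2 = 51 years.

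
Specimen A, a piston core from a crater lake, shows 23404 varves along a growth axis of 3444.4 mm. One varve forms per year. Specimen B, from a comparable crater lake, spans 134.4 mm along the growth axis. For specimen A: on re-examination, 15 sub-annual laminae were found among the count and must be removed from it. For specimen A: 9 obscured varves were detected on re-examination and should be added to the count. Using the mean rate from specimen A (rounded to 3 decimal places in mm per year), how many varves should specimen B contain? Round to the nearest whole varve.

914 varves

Specimen A: after corrections the count is 23404 − 15 + 9 = 23398 varves.
A: 3444.4 mm over 23398 years gives 3444.4 / 23398 ≈ 0.147 mm/yr.
B spans 134.4 / 0.147 = 914.29 years ≈ 914 varves.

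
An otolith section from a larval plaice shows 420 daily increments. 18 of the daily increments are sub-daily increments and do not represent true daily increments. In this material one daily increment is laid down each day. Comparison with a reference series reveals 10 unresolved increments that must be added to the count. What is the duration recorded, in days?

True daily increment count = 420 − 18 + 10 = 412.
At one daily increment per day, that is 412 days.

412 days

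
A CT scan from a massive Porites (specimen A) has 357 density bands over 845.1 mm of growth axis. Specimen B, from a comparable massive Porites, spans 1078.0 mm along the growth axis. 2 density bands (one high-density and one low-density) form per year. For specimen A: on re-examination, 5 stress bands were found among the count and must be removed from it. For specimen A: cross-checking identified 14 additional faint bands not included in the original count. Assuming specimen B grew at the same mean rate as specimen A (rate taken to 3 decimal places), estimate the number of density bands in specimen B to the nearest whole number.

467 density bands

Specimen A: true density band count = 357 − 5 + 14 = 366.
Specimen A: 366 density bands at 2 per year is 366 / 2 = 183 years.
A: Extension rate ≈ 845.1 / 183 = 4.618 mm per year.
For B, 1078.0 / 4.618 = 233.43 years; at 2 density bands per year that is 233.43 × 2 ≈ 467 density bands.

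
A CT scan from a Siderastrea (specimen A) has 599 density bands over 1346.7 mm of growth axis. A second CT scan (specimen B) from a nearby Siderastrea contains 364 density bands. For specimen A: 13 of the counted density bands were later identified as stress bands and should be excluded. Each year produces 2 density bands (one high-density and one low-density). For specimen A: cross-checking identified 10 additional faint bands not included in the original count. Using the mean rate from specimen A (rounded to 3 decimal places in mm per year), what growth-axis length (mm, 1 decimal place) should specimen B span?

822.5 mm

Specimen A: adjusted count: 599 − 13 + 10 = 596 density bands.
Specimen A: dividing by 2 density bands per year: 596 / 2 = 298 years.
A: 1346.7 mm over 298 years gives 1346.7 / 298 ≈ 4.519 mm per year.
Specimen B: with 2 density bands per year, 364 / 2 = 182 years. Length of B = 4.519 × 182 = 822.5 mm.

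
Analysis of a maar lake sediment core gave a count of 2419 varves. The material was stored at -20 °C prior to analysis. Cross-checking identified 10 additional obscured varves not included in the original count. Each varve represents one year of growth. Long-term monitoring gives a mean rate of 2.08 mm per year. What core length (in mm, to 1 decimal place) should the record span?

5052.3 mm

Correcting the raw count gives 2419 + 10 = 2429 true varves.
2429 years at 2.08 mm/year gives 2.08 × 2429 = 5052.3 mm.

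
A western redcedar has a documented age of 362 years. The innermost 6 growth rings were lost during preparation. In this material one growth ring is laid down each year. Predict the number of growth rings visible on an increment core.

356 growth rings

At one growth ring per year, 362 years correspond to 362 growth rings.
362 − 6 missed = 356 growth rings expected in the prepared section.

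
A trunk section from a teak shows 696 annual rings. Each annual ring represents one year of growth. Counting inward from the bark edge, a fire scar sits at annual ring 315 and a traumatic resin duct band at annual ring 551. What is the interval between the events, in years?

236 years

The two markers are separated by 551 − 315 = 236 annual rings.
One annual ring per year makes the interval 236 years.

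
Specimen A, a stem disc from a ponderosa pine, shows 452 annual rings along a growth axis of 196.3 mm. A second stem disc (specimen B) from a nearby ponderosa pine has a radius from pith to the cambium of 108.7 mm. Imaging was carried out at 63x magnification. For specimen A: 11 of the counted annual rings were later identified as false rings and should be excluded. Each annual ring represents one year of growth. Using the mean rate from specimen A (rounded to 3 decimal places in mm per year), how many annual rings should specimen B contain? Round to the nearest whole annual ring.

Specimen A: adjusted count: 452 − 11 = 441 annual rings.
A: 196.3 mm over 441 years gives 196.3 / 441 ≈ 0.445 mm/year.
For B, 108.7 / 0.445 = 244.27 years ≈ 244 annual rings.

244 annual rings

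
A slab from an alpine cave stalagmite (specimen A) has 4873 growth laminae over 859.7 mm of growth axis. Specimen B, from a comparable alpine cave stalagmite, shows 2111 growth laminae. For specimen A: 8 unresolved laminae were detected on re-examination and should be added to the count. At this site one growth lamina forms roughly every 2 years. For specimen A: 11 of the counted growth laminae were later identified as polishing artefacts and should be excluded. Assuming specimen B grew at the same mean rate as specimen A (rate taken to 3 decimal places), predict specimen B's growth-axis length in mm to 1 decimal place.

371.5 mm

Specimen A: after corrections the count is 4873 − 11 + 8 = 4870 growth laminae.
Specimen A: at 2 years per growth lamina, 4870 × 2 = 9740 years.
A: 859.7 mm over 9740 years gives 859.7 / 9740 ≈ 0.088 mm/yr.
Specimen B: 2111 growth laminae at 2 years each span 2111 × 2 = 4222 years. B's length ≈ 0.088 × 4222 = 371.5 mm.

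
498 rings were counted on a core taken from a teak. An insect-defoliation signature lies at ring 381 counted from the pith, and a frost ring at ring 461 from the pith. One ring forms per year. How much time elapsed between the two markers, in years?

80 years

461 − 381 = 80 rings lie between the two events.
That is 80 years at one ring per year.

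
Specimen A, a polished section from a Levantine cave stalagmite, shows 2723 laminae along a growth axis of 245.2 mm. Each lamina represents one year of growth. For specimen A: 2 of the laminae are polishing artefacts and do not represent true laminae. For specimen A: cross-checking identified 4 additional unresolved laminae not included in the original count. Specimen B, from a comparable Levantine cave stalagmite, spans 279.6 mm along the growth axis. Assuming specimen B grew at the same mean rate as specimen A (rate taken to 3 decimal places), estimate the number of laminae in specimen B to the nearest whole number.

3107 laminae

Specimen A: correcting the raw count gives 2723 − 2 + 4 = 2725 true laminae.
A: Extension rate ≈ 245.2 / 2725 = 0.090 mm per year.
For B, 279.6 / 0.090 = 3106.67 years ≈ 3107 laminae.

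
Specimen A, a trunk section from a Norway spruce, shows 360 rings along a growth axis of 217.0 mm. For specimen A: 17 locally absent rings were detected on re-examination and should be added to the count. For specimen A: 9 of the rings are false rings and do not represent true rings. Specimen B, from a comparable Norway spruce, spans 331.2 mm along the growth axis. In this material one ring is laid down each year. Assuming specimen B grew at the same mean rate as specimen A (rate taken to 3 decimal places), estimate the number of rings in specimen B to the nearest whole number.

Specimen A: true ring count = 360 − 9 + 17 = 368.
A: 217.0 mm over 368 years gives 217.0 / 368 ≈ 0.590 mm/year.
For B, 331.2 / 0.590 = 561.36 years ≈ 561 rings.

561 rings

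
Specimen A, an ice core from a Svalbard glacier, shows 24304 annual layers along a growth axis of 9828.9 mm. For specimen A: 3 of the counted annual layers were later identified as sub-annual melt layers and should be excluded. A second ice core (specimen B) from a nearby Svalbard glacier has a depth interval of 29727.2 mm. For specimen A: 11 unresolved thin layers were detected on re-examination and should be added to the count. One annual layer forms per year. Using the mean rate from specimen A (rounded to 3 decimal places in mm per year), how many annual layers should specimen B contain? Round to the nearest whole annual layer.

Specimen A: after corrections the count is 24304 − 3 + 11 = 24312 annual layers.
A: 9828.9 mm over 24312 years gives 9828.9 / 24312 ≈ 0.404 mm/yr.
Specimen B: 29727.2 mm / 0.404 mm per year = 73582.18 years ≈ 73582 annual layers.

73582 annual layers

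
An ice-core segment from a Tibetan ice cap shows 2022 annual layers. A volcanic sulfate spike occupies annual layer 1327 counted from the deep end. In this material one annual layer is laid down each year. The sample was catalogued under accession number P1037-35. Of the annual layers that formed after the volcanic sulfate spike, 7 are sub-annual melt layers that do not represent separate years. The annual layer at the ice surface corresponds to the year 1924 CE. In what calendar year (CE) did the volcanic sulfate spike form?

Between annual layer 1327 and the ice surface there are 2022 − 1327 = 695 annual layers.
Excluding 7 false annual layers: 695 − 7 = 688.
1924 − 688 = 1236 CE.

1236 CE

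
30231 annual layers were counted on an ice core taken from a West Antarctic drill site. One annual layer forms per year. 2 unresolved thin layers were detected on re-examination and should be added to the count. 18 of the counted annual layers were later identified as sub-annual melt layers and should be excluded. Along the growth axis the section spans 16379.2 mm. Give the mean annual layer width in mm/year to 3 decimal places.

0.542 mm/year

Correcting the raw count gives 30231 − 18 + 2 = 30215 true annual layers.
Extension rate ≈ 16379.2 / 30215 = 0.542 mm/year.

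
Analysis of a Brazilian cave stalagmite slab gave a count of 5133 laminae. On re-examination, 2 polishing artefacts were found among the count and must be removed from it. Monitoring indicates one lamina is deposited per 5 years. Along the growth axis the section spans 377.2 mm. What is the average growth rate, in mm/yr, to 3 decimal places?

0.015 mm/yr

Correcting the raw count gives 5133 − 2 = 5131 true laminae.
5131 laminae at 5 years each span 5131 × 5 = 25655 years.
Mean rate = 377.2 mm / 25655 years ≈ 0.015 mm/yr.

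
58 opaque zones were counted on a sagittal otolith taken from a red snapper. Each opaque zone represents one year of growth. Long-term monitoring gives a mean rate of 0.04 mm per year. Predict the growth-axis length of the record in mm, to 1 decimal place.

58 years of growth are recorded.
58 years at 0.04 mm/year gives 0.04 × 58 = 2.3 mm.

2.3 mm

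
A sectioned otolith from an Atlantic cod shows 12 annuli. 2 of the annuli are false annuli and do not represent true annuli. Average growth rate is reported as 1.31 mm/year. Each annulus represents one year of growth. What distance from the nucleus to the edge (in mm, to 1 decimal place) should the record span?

13.1 mm

After corrections the count is 12 − 2 = 10 annuli.
10 years at 1.31 mm/year gives 1.31 × 10 = 13.1 mm.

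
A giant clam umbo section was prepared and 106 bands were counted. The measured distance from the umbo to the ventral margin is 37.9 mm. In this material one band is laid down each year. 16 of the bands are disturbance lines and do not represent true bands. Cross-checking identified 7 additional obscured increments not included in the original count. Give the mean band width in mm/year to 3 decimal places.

Correcting the raw count gives 106 − 16 + 7 = 97 true bands.
37.9 mm over 97 years gives 37.9 / 97 ≈ 0.391 mm/year.

0.391 mm/year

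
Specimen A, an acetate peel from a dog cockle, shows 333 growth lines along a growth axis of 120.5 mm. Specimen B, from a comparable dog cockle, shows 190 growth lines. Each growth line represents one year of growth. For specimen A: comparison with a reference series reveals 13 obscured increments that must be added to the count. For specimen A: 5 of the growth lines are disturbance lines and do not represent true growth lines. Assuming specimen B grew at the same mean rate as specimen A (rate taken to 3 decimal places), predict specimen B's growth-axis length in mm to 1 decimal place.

Specimen A: after corrections the count is 333 − 5 + 13 = 341 growth lines.
A: 120.5 mm over 341 years gives 120.5 / 341 ≈ 0.353 mm/year.
For B, 0.353 mm/year × 190 years = 67.1 mm.

67.1 mm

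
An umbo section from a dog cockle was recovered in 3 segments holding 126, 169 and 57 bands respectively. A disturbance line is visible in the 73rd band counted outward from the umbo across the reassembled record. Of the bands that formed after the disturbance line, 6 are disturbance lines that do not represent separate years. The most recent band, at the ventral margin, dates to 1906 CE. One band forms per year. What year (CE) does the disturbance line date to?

1633 CE

Total bands = 126 + 169 + 57 = 352.
The disturbance line sits at band 73 from the umbo, so 352 − 73 = 279 bands formed after it.
Excluding 6 false bands: 279 − 6 = 273.
1906 − 273 = 1633 CE.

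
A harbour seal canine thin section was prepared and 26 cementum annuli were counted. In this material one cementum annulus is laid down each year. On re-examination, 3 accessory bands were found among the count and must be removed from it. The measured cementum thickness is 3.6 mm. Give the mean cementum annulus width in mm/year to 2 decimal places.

0.16 mm/year

True cementum annulus count = 26 − 3 = 23.
Extension rate ≈ 3.6 / 23 = 0.16 mm/year.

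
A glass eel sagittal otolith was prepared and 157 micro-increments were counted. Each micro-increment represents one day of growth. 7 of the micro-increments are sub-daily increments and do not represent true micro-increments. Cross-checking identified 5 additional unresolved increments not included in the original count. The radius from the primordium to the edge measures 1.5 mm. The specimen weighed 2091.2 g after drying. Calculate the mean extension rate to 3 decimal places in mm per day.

Correcting the raw count gives 157 − 7 + 5 = 155 true micro-increments.
Extension rate ≈ 1.5 / 155 = 0.010 mm per day.

0.010 mm per day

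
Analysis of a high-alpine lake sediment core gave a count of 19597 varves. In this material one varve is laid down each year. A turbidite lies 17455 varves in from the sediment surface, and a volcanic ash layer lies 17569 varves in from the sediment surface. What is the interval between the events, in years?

114 years

17569 − 17455 = 114 varves lie between the two events.
At one varve per year, 114 years elapsed between them.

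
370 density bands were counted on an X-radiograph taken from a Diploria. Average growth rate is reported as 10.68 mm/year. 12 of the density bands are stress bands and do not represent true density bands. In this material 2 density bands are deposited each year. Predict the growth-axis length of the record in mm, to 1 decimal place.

1911.7 mm

Adjusted count: 370 − 12 = 358 density bands.
Dividing by 2 density bands per year: 358 / 2 = 179 years.
Predicted length = 10.68 mm/year × 179 years = 1911.7 mm.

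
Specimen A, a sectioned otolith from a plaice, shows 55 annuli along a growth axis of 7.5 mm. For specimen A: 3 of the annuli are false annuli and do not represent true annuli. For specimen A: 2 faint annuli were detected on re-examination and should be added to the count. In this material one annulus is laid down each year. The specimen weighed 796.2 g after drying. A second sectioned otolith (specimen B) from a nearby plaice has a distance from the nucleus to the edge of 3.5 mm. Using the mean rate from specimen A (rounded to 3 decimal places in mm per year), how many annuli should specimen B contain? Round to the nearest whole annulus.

25 annuli

Specimen A: after corrections the count is 55 − 3 + 2 = 54 annuli.
A: Extension rate ≈ 7.5 / 54 = 0.139 mm/yr.
B spans 3.5 / 0.139 = 25.18 years ≈ 25 annuli.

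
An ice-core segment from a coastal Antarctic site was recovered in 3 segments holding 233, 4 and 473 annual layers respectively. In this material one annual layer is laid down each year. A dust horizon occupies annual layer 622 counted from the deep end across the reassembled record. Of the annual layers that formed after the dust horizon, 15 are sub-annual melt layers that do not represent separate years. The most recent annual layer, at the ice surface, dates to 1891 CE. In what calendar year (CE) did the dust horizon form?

1818 CE

Total annual layers = 233 + 4 + 473 = 710.
The dust horizon sits at annual layer 622 from the deep end, so 710 − 622 = 88 annual layers formed after it.
Removing the 15 false annual layers leaves 88 − 15 = 73 true annual layers beyond the dust horizon.
Counting back 73 years from 1891 CE places the dust horizon in 1891 − 73 = 1818 CE.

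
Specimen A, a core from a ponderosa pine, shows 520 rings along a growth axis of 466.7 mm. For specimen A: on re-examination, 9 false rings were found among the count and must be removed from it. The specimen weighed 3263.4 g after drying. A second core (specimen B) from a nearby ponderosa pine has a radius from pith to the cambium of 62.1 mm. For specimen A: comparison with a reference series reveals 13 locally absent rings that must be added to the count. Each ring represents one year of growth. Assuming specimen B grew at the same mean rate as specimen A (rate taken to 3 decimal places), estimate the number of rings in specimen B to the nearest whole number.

70 rings

Specimen A: correcting the raw count gives 520 − 9 + 13 = 524 true rings.
A: Extension rate ≈ 466.7 / 524 = 0.891 mm/year.
For B, 62.1 / 0.891 = 69.70 years ≈ 70 rings.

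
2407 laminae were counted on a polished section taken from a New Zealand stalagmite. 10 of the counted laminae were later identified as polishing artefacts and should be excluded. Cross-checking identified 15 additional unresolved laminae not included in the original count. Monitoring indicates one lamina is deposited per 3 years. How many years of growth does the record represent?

Adjusted count: 2407 − 10 + 15 = 2412 laminae.
2412 laminae at 3 years each span 2412 × 3 = 7236 years.

7236 years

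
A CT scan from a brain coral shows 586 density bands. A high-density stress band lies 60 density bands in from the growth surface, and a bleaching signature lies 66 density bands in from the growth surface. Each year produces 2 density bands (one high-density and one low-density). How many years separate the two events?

3 years

Separation: 66 − 60 = 6 density bands.
6 density bands at 2 per year is 6 / 2 = 3 years.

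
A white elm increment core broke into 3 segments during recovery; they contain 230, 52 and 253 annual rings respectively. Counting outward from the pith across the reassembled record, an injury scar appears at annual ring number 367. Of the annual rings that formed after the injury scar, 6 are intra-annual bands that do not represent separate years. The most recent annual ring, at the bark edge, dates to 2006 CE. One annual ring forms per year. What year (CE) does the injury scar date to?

Total annual rings = 230 + 52 + 253 = 535.
535 − 367 = 168 annual rings lie beyond the injury scar toward the bark edge.
Excluding 6 false annual rings: 168 − 6 = 162.
The annual ring at the bark edge is 2006 CE, so the injury scar dates to 2006 − 162 = 1844 CE.

1844 CE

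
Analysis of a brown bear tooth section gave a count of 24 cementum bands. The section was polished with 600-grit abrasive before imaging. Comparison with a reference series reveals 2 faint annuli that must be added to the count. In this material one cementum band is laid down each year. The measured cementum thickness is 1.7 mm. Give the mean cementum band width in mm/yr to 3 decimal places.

0.065 mm/yr

Adjusted count: 24 + 2 = 26 cementum bands.
1.7 mm over 26 years gives 1.7 / 26 ≈ 0.065 mm/yr.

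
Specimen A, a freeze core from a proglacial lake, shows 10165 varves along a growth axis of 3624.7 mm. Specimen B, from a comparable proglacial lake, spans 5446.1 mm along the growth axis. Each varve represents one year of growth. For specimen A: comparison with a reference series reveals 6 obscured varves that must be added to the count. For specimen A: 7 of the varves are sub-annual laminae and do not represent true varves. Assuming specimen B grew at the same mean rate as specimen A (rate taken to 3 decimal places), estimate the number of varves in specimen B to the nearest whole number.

Specimen A: correcting the raw count gives 10165 − 7 + 6 = 10164 true varves.
A: 3624.7 mm over 10164 years gives 3624.7 / 10164 ≈ 0.357 mm/yr.
B spans 5446.1 / 0.357 = 15255.18 years ≈ 15255 varves.

15255 varves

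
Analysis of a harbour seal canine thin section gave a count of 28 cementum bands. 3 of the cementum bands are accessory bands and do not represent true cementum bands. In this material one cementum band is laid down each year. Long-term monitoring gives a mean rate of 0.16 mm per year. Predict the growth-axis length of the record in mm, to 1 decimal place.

True cementum band count = 28 − 3 = 25.
Length ≈ 0.16 × 25 = 4.0 mm.

4.0 mm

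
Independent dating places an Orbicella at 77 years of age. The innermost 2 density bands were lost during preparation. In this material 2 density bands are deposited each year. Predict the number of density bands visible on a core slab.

Expected density bands: 77 × 2 = 154.
154 − 2 missed = 152 density bands expected in the prepared section.

152 density bands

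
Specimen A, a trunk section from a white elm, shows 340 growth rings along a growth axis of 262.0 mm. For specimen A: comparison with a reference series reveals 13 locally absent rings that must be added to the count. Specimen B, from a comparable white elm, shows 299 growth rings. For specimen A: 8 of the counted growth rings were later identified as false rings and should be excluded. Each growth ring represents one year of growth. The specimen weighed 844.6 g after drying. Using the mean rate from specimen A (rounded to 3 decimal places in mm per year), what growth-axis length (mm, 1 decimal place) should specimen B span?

Specimen A: true growth ring count = 340 − 8 + 13 = 345.
A: Mean rate = 262.0 mm / 345 years ≈ 0.759 mm per year.
For B, 0.759 mm/year × 299 years = 226.9 mm.

226.9 mm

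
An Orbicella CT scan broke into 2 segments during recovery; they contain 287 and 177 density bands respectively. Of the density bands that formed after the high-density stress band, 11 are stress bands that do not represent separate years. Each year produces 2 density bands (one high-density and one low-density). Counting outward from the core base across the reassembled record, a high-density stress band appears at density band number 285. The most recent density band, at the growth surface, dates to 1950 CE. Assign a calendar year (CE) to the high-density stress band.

1866 CE

Total density bands = 287 + 177 = 464.
464 − 285 = 179 density bands lie beyond the high-density stress band toward the growth surface.
Removing the 11 false density bands leaves 179 − 11 = 168 true density bands beyond the high-density stress band.
168 density bands at 2 per year is 168 / 2 = 84 years.
Counting back 84 years from 1950 CE places the high-density stress band in 1950 − 84 = 1866 CE.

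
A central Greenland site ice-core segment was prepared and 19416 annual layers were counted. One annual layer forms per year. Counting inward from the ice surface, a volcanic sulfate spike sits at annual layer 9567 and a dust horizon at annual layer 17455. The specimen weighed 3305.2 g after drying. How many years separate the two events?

The two markers are separated by 17455 − 9567 = 7888 annual layers.
One annual layer per year makes the interval 7888 years.

7888 years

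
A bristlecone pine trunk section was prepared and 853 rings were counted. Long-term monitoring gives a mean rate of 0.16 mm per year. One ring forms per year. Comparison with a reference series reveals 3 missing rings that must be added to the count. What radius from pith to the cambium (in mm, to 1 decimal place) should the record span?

Adjusted count: 853 + 3 = 856 rings.
Predicted length = 0.16 mm/year × 856 years = 137.0 mm.

137.0 mm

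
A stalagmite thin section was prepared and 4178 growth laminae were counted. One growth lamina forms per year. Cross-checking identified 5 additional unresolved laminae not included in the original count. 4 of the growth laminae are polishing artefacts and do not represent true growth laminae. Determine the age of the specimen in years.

4179 years

After corrections the count is 4178 − 4 + 5 = 4179 growth laminae.
At one growth lamina per year, that is 4179 years.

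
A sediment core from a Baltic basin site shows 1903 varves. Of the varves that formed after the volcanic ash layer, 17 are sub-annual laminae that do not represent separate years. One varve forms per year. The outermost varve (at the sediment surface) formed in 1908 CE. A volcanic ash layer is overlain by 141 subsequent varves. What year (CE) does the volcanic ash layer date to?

1784 CE

141 varves post-date the volcanic ash layer.
141 − 17 false = 124 true varves after the volcanic ash layer.
The varve at the sediment surface is 1908 CE, so the volcanic ash layer dates to 1908 − 124 = 1784 CE.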